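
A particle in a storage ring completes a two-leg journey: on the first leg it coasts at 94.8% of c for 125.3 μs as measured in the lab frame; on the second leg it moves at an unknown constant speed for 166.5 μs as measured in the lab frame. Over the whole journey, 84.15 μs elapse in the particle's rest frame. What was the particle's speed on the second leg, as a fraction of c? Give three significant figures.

β = 0.964

Leg 1: β = 0.948; γ = 1/√(1 − 0.948²) = 1/√0.1013 = 3.142; τ_1 = 125.3/3.142 = 39.88 μs.
Leg 2: speed unknown; τ_2 = 166.5/γ_2.
Total proper time: 39.88 + τ_2 = 84.15, so τ_2 = 84.15 − 39.88 = 44.27 μs.
γ_2 = 166.5/44.27 = 3.761; β = √(1 − 1/γ²) = √0.9293.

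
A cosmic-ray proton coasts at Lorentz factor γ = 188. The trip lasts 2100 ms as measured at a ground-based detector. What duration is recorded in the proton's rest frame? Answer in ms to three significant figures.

τ = 11.2 ms

γ = 188
The interval measured at a ground-based detector is the dilated one; the clock in the proton's rest frame measures the proper time τ = Δt/γ = 2100/188.0 ms.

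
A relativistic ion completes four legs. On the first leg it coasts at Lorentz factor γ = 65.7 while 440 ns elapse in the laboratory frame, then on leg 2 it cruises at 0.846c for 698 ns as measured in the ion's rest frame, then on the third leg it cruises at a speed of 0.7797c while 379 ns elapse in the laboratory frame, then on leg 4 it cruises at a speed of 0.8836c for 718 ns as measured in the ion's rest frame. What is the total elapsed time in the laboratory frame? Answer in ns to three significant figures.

Leg 1: 440 ns is already measured in the laboratory frame.
Leg 2: γ = 1/√(1 − 0.846²) = 1/√0.2843 = 1.876; Δt_2 = 1.876 × 698 = 1309 ns.
Leg 3: 379 ns is already measured in the laboratory frame.
Leg 4: γ = 1/√(1 − 0.8836²) = 1/√0.2193 = 2.136; Δt_4 = 2.136 × 718 = 1533 ns.
Total: 440.0 + 1309 + 379.0 + 1533 ns.

Δt = 3660 ns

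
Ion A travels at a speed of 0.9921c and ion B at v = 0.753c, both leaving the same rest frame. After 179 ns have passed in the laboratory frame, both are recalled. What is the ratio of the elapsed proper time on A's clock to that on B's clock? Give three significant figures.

τ_A/τ_B = 0.191

A: γ = 1/√(1 − 0.9921²) = 1/√0.01574 = 7.971. B: γ = 1/√(1 − 0.753²) = 1/√0.4330 = 1.520.
τ_A/τ_B = γ_B/γ_A = 1.520/7.971 = 0.1906, so τ_A/τ_B = 0.1906.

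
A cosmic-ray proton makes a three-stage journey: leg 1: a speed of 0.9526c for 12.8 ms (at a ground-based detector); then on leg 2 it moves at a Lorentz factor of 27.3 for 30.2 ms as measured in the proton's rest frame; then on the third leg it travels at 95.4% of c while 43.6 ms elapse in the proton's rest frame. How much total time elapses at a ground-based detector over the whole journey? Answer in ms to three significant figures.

Leg 1: 12.8 ms is already measured at a ground-based detector.
Leg 2: γ = 27.3; Δt_2 = 27.30 × 30.2 = 824.5 ms.
Leg 3: β = 0.954; γ = 1/√(1 − 0.954²) = 1/√0.08988 = 3.335; Δt_3 = 3.335 × 43.6 = 145.4 ms.
Total: 12.80 + 824.5 + 145.4 ms.

Δt = 983 ms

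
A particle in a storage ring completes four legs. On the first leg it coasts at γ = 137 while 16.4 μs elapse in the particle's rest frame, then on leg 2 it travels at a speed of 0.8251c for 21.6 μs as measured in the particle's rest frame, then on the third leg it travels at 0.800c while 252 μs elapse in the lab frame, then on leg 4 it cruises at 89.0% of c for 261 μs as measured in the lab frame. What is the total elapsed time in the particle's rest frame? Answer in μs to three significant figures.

τ = 308 μs

Leg 1: 16.4 μs is already measured in the particle's rest frame.
Leg 2: 21.6 μs is already measured in the particle's rest frame.
Leg 3: γ = 1/√(1 − 0.800²) = 5/3 ≈ 1.667; τ_3 = 252/1.667 = 151.2 μs.
Leg 4: β = 0.890; γ = 1/√(1 − 0.890²) = 1/√0.2079 = 2.193; τ_4 = 261/2.193 = 119.0 μs.
Total: 16.40 + 21.60 + 151.2 + 119.0 μs.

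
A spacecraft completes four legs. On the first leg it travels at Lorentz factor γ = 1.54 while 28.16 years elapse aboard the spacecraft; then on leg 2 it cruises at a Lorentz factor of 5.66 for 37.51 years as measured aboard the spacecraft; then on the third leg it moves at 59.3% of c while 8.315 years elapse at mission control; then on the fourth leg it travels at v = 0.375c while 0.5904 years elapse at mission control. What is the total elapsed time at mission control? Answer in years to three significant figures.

Δt = 265 years

Leg 1: γ = 1.54; Δt_1 = 1.540 × 28.16 = 43.37 years.
Leg 2: γ = 5.66; Δt_2 = 5.660 × 37.51 = 212.3 years.
Leg 3: 8.315 years is already measured at mission control.
Leg 4: 0.5904 years is already measured at mission control.
Total: 43.37 + 212.3 + 8.315 + 0.5904 years.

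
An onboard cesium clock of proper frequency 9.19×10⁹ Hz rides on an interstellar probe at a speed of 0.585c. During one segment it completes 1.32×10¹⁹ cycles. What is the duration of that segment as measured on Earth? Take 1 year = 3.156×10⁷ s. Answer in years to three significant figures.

γ = 1/√(1 − 0.585²) = 1/√0.6578 = 1.233
Proper time for N cycles: τ = N/f = 1.32×10¹⁹/(9.19×10⁹) = 1.436×10⁹ s = 45.51 years.
Lab-frame duration Δt = γτ = 1.233 × 45.51 = 56.12 years.

Δt = 56.1 years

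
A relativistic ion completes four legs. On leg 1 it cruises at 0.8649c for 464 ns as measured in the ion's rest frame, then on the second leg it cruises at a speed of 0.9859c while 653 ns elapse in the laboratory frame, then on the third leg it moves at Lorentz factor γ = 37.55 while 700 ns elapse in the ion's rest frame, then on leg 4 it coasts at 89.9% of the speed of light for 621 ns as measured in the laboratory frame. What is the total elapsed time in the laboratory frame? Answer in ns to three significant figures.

Δt = 2.85×10⁴ ns

Leg 1: γ = 1/√(1 − 0.8649²) = 1/√0.2519 = 1.992; Δt_1 = 1.992 × 464 = 924.4 ns.
Leg 2: 653 ns is already measured in the laboratory frame.
Leg 3: γ = 37.55; Δt_3 = 37.55 × 700 = 2.628×10⁴ ns.
Leg 4: 621 ns is already measured in the laboratory frame.
Total: 924.4 + 653.0 + 2.628×10⁴ + 621.0 ns.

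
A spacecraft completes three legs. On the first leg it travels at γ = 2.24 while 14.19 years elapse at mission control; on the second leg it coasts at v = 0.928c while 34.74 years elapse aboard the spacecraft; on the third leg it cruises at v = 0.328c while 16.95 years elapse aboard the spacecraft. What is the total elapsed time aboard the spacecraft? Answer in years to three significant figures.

Leg 1: γ = 2.24; τ_1 = 14.19/2.240 = 6.335 years.
Leg 2: 34.74 years is already measured aboard the spacecraft.
Leg 3: 16.95 years is already measured aboard the spacecraft.
Total: 6.335 + 34.74 + 16.95 years.

τ = 58.0 years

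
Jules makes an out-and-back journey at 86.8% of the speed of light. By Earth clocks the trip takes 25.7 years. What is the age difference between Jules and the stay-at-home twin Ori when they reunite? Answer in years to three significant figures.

β = 0.868; γ = 1/√(1 − 0.868²) = 1/√0.2466 = 2.014
Jules's elapsed proper time: τ = 25.7/2.014 = 12.76 years.
Age gap = Δt − τ = 25.7 − 12.76 years.

Δt − τ = 12.9 years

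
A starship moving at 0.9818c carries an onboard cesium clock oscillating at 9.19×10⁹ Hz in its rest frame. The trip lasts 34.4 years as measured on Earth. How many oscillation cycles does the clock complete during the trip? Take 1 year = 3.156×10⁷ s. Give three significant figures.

N = 1.89×10¹⁸

γ = 1/√(1 − 0.9818²) = 1/√0.03607 = 5.265
The oscillator's own cycle count is N = f × τ where τ is the proper time on the ship. τ = Δt/γ = 34.4/5.265 = 6.533 years = 2.062×10⁸ s.
N = 9.19×10⁹ × 2.062×10⁸ = 1.895×10¹⁸.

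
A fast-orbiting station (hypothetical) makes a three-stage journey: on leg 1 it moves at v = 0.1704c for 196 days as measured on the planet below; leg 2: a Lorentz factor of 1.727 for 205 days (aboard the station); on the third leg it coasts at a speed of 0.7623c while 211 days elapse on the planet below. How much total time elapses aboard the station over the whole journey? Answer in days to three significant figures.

Leg 1: γ = 1/√(1 − 0.1704²) = 1/√0.9710 = 1.015; τ_1 = 196/1.015 = 193.1 days.
Leg 2: 205 days is already measured aboard the station.
Leg 3: γ = 1/√(1 − 0.7623²) = 1/√0.4189 = 1.545; τ_3 = 211/1.545 = 136.6 days.
Total: 193.1 + 205.0 + 136.6 days.

τ = 535 days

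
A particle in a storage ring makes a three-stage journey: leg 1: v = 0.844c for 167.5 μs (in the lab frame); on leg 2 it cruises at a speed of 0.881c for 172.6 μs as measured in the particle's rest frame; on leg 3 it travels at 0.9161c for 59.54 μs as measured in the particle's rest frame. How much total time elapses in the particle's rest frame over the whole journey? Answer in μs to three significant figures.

τ = 322 μs

Leg 1: γ = 1/√(1 − 0.844²) = 1/√0.2877 = 1.864; τ_1 = 167.5/1.864 = 89.84 μs.
Leg 2: 172.6 μs is already measured in the particle's rest frame.
Leg 3: 59.54 μs is already measured in the particle's rest frame.
Total: 89.84 + 172.6 + 59.54 μs.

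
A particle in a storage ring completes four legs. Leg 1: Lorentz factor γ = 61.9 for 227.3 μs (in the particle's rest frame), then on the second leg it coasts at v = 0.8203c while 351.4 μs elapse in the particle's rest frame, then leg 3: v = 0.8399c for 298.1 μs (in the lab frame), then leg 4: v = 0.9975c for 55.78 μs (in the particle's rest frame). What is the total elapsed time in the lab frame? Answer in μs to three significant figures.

Δt = 1.58×10⁴ μs

Leg 1: γ = 61.9; Δt_1 = 61.90 × 227.3 = 1.407×10⁴ μs.
Leg 2: γ = 1/√(1 − 0.8203²) = 1/√0.3271 = 1.748; Δt_2 = 1.748 × 351.4 = 614.4 μs.
Leg 3: 298.1 μs is already measured in the lab frame.
Leg 4: γ = 1/√(1 − 0.9975²) = 1/√0.004994 = 14.15; Δt_4 = 14.15 × 55.78 = 789.3 μs.
Total: 1.407×10⁴ + 614.4 + 298.1 + 789.3 μs.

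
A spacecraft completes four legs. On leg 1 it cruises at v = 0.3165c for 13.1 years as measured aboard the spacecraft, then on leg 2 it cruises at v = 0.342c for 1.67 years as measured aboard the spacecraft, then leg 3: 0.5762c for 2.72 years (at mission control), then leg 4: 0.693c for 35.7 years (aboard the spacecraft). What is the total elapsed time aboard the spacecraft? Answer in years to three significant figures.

Leg 1: 13.1 years is already measured aboard the spacecraft.
Leg 2: 1.67 years is already measured aboard the spacecraft.
Leg 3: γ = 1/√(1 − 0.5762²) = 1/√0.6680 = 1.224; τ_3 = 2.72/1.224 = 2.223 years.
Leg 4: 35.7 years is already measured aboard the spacecraft.
Total: 13.10 + 1.670 + 2.223 + 35.70 years.

τ = 52.7 years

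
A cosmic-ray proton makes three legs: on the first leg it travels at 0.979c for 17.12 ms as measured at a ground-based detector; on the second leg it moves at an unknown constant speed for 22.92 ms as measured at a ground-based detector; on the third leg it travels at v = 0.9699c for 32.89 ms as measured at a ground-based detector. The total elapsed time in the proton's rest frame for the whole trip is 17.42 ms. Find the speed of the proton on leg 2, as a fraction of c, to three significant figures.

Leg 1: γ = 1/√(1 − 0.979²) = 1/√0.04156 = 4.905; τ_1 = 17.12/4.905 = 3.490 ms.
Leg 2: speed unknown; τ_2 = 22.92/γ_2.
Leg 3: γ = 1/√(1 − 0.9699²) = 1/√0.05929 = 4.107; τ_3 = 32.89/4.107 = 8.009 ms.
Total proper time: 3.490 + τ_2 + 8.009 = 17.42, so τ_2 = 17.42 − 11.50 = 5.921 ms.
γ_2 = 22.92/5.921 = 3.871; β = √(1 − 1/γ²) = √0.9333.

β = 0.966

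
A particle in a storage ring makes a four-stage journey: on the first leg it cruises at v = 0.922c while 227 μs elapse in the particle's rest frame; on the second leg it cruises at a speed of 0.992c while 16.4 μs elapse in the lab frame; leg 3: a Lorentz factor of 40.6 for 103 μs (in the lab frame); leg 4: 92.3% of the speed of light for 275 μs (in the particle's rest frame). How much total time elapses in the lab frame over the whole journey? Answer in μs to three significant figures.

Δt = 1420 μs

Leg 1: γ = 1/√(1 − 0.922²) = 1/√0.1499 = 2.583; Δt_1 = 2.583 × 227 = 586.3 μs.
Leg 2: 16.4 μs is already measured in the lab frame.
Leg 3: 103 μs is already measured in the lab frame.
Leg 4: β = 0.923; γ = 1/√(1 − 0.923²) = 1/√0.1481 = 2.599; Δt_4 = 2.599 × 275 = 714.7 μs.
Total: 586.3 + 16.40 + 103.0 + 714.7 μs.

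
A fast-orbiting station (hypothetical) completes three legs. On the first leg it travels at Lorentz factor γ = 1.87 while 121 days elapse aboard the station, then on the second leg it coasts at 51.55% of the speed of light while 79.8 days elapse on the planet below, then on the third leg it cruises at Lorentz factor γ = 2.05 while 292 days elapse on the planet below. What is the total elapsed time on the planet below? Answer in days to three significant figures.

Leg 1: γ = 1.87; Δt_1 = 1.870 × 121 = 226.3 days.
Leg 2: 79.8 days is already measured on the planet below.
Leg 3: 292 days is already measured on the planet below.
Total: 226.3 + 79.80 + 292.0 days.

Δt = 598 days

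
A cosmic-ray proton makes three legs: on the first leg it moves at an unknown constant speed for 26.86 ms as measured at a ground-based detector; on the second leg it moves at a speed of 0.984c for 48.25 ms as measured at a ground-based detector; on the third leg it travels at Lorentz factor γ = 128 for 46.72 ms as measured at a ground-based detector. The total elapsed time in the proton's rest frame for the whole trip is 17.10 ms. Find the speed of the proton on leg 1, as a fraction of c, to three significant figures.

Leg 1: speed unknown; τ_1 = 26.86/γ_1.
Leg 2: γ = 1/√(1 − 0.984²) = 1/√0.03174 = 5.613; τ_2 = 48.25/5.613 = 8.597 ms.
Leg 3: γ = 128; τ_3 = 46.72/128.0 = 0.3650 ms.
Total proper time: τ_1 + 8.597 + 0.3650 = 17.10, so τ_1 = 17.10 − 8.962 = 8.138 ms.
γ_1 = 26.86/8.138 = 3.300; β = √(1 − 1/γ²) = √0.9082.

β = 0.953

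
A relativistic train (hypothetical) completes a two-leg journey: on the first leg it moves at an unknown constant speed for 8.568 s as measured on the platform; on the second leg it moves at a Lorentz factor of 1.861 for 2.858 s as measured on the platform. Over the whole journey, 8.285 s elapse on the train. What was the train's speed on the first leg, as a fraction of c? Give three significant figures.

Leg 1: speed unknown; τ_1 = 8.568/γ_1.
Leg 2: γ = 1.861; τ_2 = 2.858/1.861 = 1.536 s.
Total proper time: τ_1 + 1.536 = 8.285, so τ_1 = 8.285 − 1.536 = 6.749 s.
γ_1 = 8.568/6.749 = 1.269; β = √(1 − 1/γ²) = √0.3795.

β = 0.616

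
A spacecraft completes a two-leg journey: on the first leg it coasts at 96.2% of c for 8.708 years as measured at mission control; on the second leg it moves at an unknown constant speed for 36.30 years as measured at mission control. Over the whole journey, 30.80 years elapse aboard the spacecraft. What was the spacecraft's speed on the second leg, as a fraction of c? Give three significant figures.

β = 0.622

Leg 1: β = 0.962; γ = 1/√(1 − 0.962²) = 1/√0.07456 = 3.662; τ_1 = 8.708/3.662 = 2.378 years.
Leg 2: speed unknown; τ_2 = 36.30/γ_2.
Total proper time: 2.378 + τ_2 = 30.80, so τ_2 = 30.80 − 2.378 = 28.42 years.
γ_2 = 36.30/28.42 = 1.277; β = √(1 − 1/γ²) = √0.3869.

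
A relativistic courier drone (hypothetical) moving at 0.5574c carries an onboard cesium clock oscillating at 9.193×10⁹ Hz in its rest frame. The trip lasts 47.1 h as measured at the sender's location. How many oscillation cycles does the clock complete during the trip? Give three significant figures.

γ = 1/√(1 − 0.5574²) = 1/√0.6893 = 1.204
The oscillator's own cycle count is N = f × τ where τ is the proper time aboard the drone. τ = Δt/γ = 47.1/1.204 = 39.10 h = 1.408×10⁵ s.
N = 9.193×10⁹ × 1.408×10⁵ = 1.294×10¹⁵.

N = 1.29×10¹⁵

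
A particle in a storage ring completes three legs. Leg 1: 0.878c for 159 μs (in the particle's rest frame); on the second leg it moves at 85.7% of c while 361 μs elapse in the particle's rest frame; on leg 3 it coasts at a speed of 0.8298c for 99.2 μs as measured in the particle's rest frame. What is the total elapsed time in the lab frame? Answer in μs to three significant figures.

Leg 1: γ = 1/√(1 − 0.878²) = 1/√0.2291 = 2.089; Δt_1 = 2.089 × 159 = 332.2 μs.
Leg 2: β = 0.857; γ = 1/√(1 − 0.857²) = 1/√0.2656 = 1.941; Δt_2 = 1.941 × 361 = 700.5 μs.
Leg 3: γ = 1/√(1 − 0.8298²) = 1/√0.3114 = 1.792; Δt_3 = 1.792 × 99.2 = 177.8 μs.
Total: 332.2 + 700.5 + 177.8 μs.

Δt = 1210 μs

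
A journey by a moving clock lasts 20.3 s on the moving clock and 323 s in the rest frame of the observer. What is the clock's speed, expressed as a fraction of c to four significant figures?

v = 0.9980c

The proper time is measured on the moving clock (both events occur at the clock's location); Δt is measured in the rest frame of the observer. γ = Δt/τ = 323/20.3 = 15.91.
β = √(1 − 1/γ²) = √(1 − 0.003950) = √0.9961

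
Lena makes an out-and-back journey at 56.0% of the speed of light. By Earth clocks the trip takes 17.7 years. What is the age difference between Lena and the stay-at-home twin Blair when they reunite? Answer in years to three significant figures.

β = 0.560; γ = 1/√(1 − 0.560²) = 1/√0.6864 = 1.207
Lena's elapsed proper time: τ = 17.7/1.207 = 14.66 years.
Age gap = Δt − τ = 17.7 − 14.66 years.

Δt − τ = 3.04 years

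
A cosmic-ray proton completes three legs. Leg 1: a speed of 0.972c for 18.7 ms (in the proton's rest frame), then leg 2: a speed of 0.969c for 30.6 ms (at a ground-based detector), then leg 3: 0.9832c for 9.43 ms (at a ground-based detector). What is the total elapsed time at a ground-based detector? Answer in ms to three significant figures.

Leg 1: γ = 1/√(1 − 0.972²) = 1/√0.05522 = 4.256; Δt_1 = 4.256 × 18.7 = 79.58 ms.
Leg 2: 30.6 ms is already measured at a ground-based detector.
Leg 3: 9.43 ms is already measured at a ground-based detector.
Total: 79.58 + 30.60 + 9.430 ms.

Δt = 120 ms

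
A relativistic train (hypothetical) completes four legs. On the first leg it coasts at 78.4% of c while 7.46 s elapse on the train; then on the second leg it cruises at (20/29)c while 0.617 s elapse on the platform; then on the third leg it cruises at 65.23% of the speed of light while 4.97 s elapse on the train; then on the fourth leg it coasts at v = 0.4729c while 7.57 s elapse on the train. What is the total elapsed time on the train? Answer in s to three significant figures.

Leg 1: 7.46 s is already measured on the train.
Leg 2: γ = 1/√(1 − (20/29)²) = 29/21 ≈ 1.381; τ_2 = 0.617/1.381 = 0.4468 s.
Leg 3: 4.97 s is already measured on the train.
Leg 4: 7.57 s is already measured on the train.
Total: 7.460 + 0.4468 + 4.970 + 7.570 s.

τ = 20.4 s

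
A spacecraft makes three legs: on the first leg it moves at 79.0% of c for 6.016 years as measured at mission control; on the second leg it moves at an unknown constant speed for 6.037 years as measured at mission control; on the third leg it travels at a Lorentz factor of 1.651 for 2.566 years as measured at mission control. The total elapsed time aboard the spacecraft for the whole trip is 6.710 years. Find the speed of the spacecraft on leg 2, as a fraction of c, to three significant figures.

β = 0.970

Leg 1: β = 0.790; γ = 1/√(1 − 0.790²) = 1/√0.3759 = 1.631; τ_1 = 6.016/1.631 = 3.688 years.
Leg 2: speed unknown; τ_2 = 6.037/γ_2.
Leg 3: γ = 1.651; τ_3 = 2.566/1.651 = 1.554 years.
Total proper time: 3.688 + τ_2 + 1.554 = 6.710, so τ_2 = 6.710 − 5.243 = 1.467 years.
γ_2 = 6.037/1.467 = 4.114; β = √(1 − 1/γ²) = √0.9409.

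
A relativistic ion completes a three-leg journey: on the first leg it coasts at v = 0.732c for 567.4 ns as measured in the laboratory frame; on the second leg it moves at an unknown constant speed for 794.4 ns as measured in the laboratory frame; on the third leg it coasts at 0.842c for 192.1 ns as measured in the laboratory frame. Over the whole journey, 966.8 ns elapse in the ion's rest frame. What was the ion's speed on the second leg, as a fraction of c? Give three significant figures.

Leg 1: γ = 1/√(1 − 0.732²) = 1/√0.4642 = 1.468; τ_1 = 567.4/1.468 = 386.6 ns.
Leg 2: speed unknown; τ_2 = 794.4/γ_2.
Leg 3: γ = 1/√(1 − 0.842²) = 1/√0.2910 = 1.854; τ_3 = 192.1/1.854 = 103.6 ns.
Total proper time: 386.6 + τ_2 + 103.6 = 966.8, so τ_2 = 966.8 − 490.2 = 476.6 ns.
γ_2 = 794.4/476.6 = 1.667; β = √(1 − 1/γ²) = √0.6401.

β = 0.800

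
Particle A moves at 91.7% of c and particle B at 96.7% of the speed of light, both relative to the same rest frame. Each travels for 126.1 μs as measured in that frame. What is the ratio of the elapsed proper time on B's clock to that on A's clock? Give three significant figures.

τ_B/τ_A = 0.639

A: β = 0.917; γ = 1/√(1 − 0.917²) = 1/√0.1591 = 2.507. B: β = 0.967; γ = 1/√(1 − 0.967²) = 1/√0.06491 = 3.925.
τ_A/τ_B = γ_B/γ_A = 3.925/2.507 = 1.566, so τ_B/τ_A = 0.6387.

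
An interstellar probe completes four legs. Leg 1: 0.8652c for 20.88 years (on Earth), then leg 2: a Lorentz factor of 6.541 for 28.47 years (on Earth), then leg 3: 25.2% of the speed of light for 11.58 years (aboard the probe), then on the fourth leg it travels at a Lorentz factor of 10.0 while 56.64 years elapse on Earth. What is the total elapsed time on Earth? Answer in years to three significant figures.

Δt = 118 years

Leg 1: 20.88 years is already measured on Earth.
Leg 2: 28.47 years is already measured on Earth.
Leg 3: β = 0.252; γ = 1/√(1 − 0.252²) = 1/√0.9365 = 1.033; Δt_3 = 1.033 × 11.58 = 11.97 years.
Leg 4: 56.64 years is already measured on Earth.
Total: 20.88 + 28.47 + 11.97 + 56.64 years.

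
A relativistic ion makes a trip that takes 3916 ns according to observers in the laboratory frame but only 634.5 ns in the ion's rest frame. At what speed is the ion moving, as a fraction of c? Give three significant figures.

The proper time is measured in the ion's rest frame (both events occur at the ion's location); Δt is measured in the laboratory frame. γ = Δt/τ = 3916/634.5 = 6.172.
β = √(1 − 1/γ²) = √(1 − 0.02625) = √0.9737

v = 0.987c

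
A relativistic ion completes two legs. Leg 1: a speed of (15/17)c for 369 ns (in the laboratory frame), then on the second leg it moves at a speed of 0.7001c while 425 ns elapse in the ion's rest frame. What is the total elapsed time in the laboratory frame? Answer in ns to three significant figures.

Δt = 964 ns

Leg 1: 369 ns is already measured in the laboratory frame.
Leg 2: γ = 1/√(1 − 0.7001²) = 1/√0.5099 = 1.400; Δt_2 = 1.400 × 425 = 595.2 ns.
Total: 369.0 + 595.2 ns.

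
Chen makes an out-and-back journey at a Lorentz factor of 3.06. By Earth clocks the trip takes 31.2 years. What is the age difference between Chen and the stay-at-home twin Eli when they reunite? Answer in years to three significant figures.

Δt − τ = 21.0 years

γ = 3.06
Chen's elapsed proper time: τ = 31.2/3.060 = 10.20 years.
Age gap = Δt − τ = 31.2 − 10.20 years.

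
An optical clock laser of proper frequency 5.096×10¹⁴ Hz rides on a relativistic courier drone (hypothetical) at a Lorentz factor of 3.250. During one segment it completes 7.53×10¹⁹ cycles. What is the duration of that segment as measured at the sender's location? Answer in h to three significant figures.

γ = 3.250
Proper time for N cycles: τ = N/f = 7.53×10¹⁹/(5.096×10¹⁴) = 1.478×10⁵ s = 41.05 h.
Lab-frame duration Δt = γτ = 3.250 × 41.05 = 133.4 h.

Δt = 133 h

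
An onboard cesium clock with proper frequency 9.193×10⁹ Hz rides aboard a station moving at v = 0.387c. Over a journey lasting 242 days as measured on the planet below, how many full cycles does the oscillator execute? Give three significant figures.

N = 1.77×10¹⁷

γ = 1/√(1 − 0.387²) = 1/√0.8502 = 1.085
The oscillator's own cycle count is N = f × τ where τ is the proper time aboard the station. τ = Δt/γ = 242/1.085 = 223.1 days = 1.928×10⁷ s.
N = 9.193×10⁹ × 1.928×10⁷ = 1.772×10¹⁷.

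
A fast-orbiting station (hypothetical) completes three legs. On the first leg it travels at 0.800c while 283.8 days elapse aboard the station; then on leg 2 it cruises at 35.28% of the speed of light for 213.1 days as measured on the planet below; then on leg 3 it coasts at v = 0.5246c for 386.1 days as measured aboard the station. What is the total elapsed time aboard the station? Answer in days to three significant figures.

τ = 869 days

Leg 1: 283.8 days is already measured aboard the station.
Leg 2: β = 0.3528; γ = 1/√(1 − 0.3528²) = 1/√0.8755 = 1.069; τ_2 = 213.1/1.069 = 199.4 days.
Leg 3: 386.1 days is already measured aboard the station.
Total: 283.8 + 199.4 + 386.1 days.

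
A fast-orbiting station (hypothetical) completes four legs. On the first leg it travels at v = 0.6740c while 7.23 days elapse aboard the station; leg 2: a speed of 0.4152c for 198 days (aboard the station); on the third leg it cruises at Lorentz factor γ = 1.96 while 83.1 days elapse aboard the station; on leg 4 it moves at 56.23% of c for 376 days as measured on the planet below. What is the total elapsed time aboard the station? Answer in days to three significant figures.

Leg 1: 7.23 days is already measured aboard the station.
Leg 2: 198 days is already measured aboard the station.
Leg 3: 83.1 days is already measured aboard the station.
Leg 4: β = 0.5623; γ = 1/√(1 − 0.5623²) = 1/√0.6838 = 1.209; τ_4 = 376/1.209 = 310.9 days.
Total: 7.230 + 198.0 + 83.10 + 310.9 days.

τ = 599 days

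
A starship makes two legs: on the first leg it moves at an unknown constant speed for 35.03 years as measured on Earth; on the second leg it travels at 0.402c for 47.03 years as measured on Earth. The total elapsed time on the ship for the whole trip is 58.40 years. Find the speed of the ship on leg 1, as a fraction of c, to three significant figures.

Leg 1: speed unknown; τ_1 = 35.03/γ_1.
Leg 2: γ = 1/√(1 − 0.402²) = 1/√0.8384 = 1.092; τ_2 = 47.03/1.092 = 43.06 years.
Total proper time: τ_1 + 43.06 = 58.40, so τ_1 = 58.40 − 43.06 = 15.34 years.
γ_1 = 35.03/15.34 = 2.284; β = √(1 − 1/γ²) = √0.8083.

β = 0.899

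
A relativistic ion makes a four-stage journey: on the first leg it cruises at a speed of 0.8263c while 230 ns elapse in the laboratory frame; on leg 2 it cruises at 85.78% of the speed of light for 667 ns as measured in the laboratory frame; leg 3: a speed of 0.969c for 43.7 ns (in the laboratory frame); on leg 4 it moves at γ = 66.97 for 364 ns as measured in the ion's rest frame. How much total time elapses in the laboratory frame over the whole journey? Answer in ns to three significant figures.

Leg 1: 230 ns is already measured in the laboratory frame.
Leg 2: 667 ns is already measured in the laboratory frame.
Leg 3: 43.7 ns is already measured in the laboratory frame.
Leg 4: γ = 66.97; Δt_4 = 66.97 × 364 = 2.438×10⁴ ns.
Total: 230.0 + 667.0 + 43.70 + 2.438×10⁴ ns.

Δt = 2.53×10⁴ ns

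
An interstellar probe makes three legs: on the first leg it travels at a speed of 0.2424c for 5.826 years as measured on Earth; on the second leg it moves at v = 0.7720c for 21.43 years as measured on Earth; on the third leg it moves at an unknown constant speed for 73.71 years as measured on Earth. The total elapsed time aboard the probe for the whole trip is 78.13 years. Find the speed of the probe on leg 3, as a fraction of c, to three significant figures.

β = 0.602

Leg 1: γ = 1/√(1 − 0.2424²) = 1/√0.9412 = 1.031; τ_1 = 5.826/1.031 = 5.652 years.
Leg 2: γ = 1/√(1 − 0.7720²) = 1/√0.4040 = 1.573; τ_2 = 21.43/1.573 = 13.62 years.
Leg 3: speed unknown; τ_3 = 73.71/γ_3.
Total proper time: 5.652 + 13.62 + τ_3 = 78.13, so τ_3 = 78.13 − 19.27 = 58.86 years.
γ_3 = 73.71/58.86 = 1.252; β = √(1 − 1/γ²) = √0.3624.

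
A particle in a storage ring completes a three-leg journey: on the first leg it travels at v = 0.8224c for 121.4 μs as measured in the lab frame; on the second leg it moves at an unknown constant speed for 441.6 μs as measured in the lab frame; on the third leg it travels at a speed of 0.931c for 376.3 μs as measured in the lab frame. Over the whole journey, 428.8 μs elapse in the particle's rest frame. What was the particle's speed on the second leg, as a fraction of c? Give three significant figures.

β = 0.864

Leg 1: γ = 1/√(1 − 0.8224²) = 1/√0.3237 = 1.758; τ_1 = 121.4/1.758 = 69.07 μs.
Leg 2: speed unknown; τ_2 = 441.6/γ_2.
Leg 3: γ = 1/√(1 − 0.931²) = 1/√0.1332 = 2.740; τ_3 = 376.3/2.740 = 137.4 μs.
Total proper time: 69.07 + τ_2 + 137.4 = 428.8, so τ_2 = 428.8 − 206.4 = 222.4 μs.
γ_2 = 441.6/222.4 = 1.986; β = √(1 − 1/γ²) = √0.7464.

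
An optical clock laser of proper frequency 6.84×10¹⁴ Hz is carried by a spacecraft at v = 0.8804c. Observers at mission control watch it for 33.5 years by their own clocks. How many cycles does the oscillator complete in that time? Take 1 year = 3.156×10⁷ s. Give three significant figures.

N = 3.43×10²³

γ = 1/√(1 − 0.8804²) = 1/√0.2249 = 2.109
During 33.5 years of lab time, the oscillator's proper time advances by τ = Δt/γ = 33.5/2.109 = 15.89 years = 5.014×10⁸ s.
N = f × τ = 6.84×10¹⁴ × 5.014×10⁸ = 3.429×10²³.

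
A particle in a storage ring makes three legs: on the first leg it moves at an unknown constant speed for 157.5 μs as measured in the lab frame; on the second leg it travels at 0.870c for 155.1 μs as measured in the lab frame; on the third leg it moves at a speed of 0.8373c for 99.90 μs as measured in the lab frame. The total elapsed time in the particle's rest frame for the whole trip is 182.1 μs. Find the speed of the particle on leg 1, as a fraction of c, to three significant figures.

β = 0.946

Leg 1: speed unknown; τ_1 = 157.5/γ_1.
Leg 2: γ = 1/√(1 − 0.870²) = 1/√0.2431 = 2.028; τ_2 = 155.1/2.028 = 76.47 μs.
Leg 3: γ = 1/√(1 − 0.8373²) = 1/√0.2989 = 1.829; τ_3 = 99.90/1.829 = 54.62 μs.
Total proper time: τ_1 + 76.47 + 54.62 = 182.1, so τ_1 = 182.1 − 131.1 = 51.01 μs.
γ_1 = 157.5/51.01 = 3.088; β = √(1 − 1/γ²) = √0.8951.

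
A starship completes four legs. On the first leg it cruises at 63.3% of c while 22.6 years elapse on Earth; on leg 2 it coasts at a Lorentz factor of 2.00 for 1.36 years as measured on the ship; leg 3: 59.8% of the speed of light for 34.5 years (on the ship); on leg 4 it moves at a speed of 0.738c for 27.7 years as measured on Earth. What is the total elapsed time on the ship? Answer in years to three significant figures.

Leg 1: β = 0.633; γ = 1/√(1 − 0.633²) = 1/√0.5993 = 1.292; τ_1 = 22.6/1.292 = 17.50 years.
Leg 2: 1.36 years is already measured on the ship.
Leg 3: 34.5 years is already measured on the ship.
Leg 4: γ = 1/√(1 − 0.738²) = 1/√0.4554 = 1.482; τ_4 = 27.7/1.482 = 18.69 years.
Total: 17.50 + 1.360 + 34.50 + 18.69 years.

τ = 72.0 years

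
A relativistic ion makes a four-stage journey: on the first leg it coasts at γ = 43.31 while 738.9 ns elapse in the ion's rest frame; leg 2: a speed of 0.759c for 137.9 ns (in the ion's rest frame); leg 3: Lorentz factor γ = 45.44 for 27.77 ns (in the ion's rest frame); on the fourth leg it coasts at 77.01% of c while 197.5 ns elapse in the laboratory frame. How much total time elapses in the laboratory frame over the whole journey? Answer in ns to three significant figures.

Δt = 3.37×10⁴ ns

Leg 1: γ = 43.31; Δt_1 = 43.31 × 738.9 = 3.200×10⁴ ns.
Leg 2: γ = 1/√(1 − 0.759²) = 1/√0.4239 = 1.536; Δt_2 = 1.536 × 137.9 = 211.8 ns.
Leg 3: γ = 45.44; Δt_3 = 45.44 × 27.77 = 1262 ns.
Leg 4: 197.5 ns is already measured in the laboratory frame.
Total: 3.200×10⁴ + 211.8 + 1262 + 197.5 ns.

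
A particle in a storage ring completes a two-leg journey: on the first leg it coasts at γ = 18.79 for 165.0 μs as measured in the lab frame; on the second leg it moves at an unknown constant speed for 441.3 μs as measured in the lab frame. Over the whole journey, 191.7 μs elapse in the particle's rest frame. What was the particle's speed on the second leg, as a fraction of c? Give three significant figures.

β = 0.910

Leg 1: γ = 18.79; τ_1 = 165.0/18.79 = 8.781 μs.
Leg 2: speed unknown; τ_2 = 441.3/γ_2.
Total proper time: 8.781 + τ_2 = 191.7, so τ_2 = 191.7 − 8.781 = 182.9 μs.
γ_2 = 441.3/182.9 = 2.413; β = √(1 − 1/γ²) = √0.8282.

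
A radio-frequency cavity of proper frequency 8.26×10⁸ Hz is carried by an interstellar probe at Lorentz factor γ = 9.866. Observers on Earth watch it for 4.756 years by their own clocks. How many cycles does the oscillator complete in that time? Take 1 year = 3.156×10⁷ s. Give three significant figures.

N = 1.26×10¹⁶

γ = 9.866
During 4.756 years of lab time, the oscillator's proper time advances by τ = Δt/γ = 4.756/9.866 = 0.4821 years = 1.521×10⁷ s.
N = f × τ = 8.26×10⁸ × 1.521×10⁷ = 1.257×10¹⁶.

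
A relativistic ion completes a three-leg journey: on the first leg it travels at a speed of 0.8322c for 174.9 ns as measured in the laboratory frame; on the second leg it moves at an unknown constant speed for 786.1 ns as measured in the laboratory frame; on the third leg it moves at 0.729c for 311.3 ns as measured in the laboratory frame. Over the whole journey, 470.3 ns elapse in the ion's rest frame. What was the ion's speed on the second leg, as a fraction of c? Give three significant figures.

β = 0.979

Leg 1: γ = 1/√(1 − 0.8322²) = 1/√0.3074 = 1.804; τ_1 = 174.9/1.804 = 96.98 ns.
Leg 2: speed unknown; τ_2 = 786.1/γ_2.
Leg 3: γ = 1/√(1 − 0.729²) = 1/√0.4686 = 1.461; τ_3 = 311.3/1.461 = 213.1 ns.
Total proper time: 96.98 + τ_2 + 213.1 = 470.3, so τ_2 = 470.3 − 310.1 = 160.2 ns.
γ_2 = 786.1/160.2 = 4.906; β = √(1 − 1/γ²) = √0.9585.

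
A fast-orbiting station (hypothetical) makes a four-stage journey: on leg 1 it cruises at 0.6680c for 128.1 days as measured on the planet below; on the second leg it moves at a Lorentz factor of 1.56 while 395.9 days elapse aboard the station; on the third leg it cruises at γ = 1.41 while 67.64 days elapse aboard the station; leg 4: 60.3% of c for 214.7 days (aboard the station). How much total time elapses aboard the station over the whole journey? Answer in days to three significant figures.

τ = 774 days

Leg 1: γ = 1/√(1 − 0.6680²) = 1/√0.5538 = 1.344; τ_1 = 128.1/1.344 = 95.33 days.
Leg 2: 395.9 days is already measured aboard the station.
Leg 3: 67.64 days is already measured aboard the station.
Leg 4: 214.7 days is already measured aboard the station.
Total: 95.33 + 395.9 + 67.64 + 214.7 days.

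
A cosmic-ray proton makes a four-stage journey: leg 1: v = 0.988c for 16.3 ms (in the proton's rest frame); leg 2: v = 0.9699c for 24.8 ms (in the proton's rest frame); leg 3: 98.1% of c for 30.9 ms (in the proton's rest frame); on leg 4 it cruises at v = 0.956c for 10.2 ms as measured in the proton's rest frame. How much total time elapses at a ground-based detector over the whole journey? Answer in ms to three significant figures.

Δt = 401 ms

Leg 1: γ = 1/√(1 − 0.988²) = 1/√0.02386 = 6.474; Δt_1 = 6.474 × 16.3 = 105.5 ms.
Leg 2: γ = 1/√(1 − 0.9699²) = 1/√0.05929 = 4.107; Δt_2 = 4.107 × 24.8 = 101.8 ms.
Leg 3: β = 0.981; γ = 1/√(1 − 0.981²) = 1/√0.03764 = 5.154; Δt_3 = 5.154 × 30.9 = 159.3 ms.
Leg 4: γ = 1/√(1 − 0.956²) = 1/√0.08606 = 3.409; Δt_4 = 3.409 × 10.2 = 34.77 ms.
Total: 105.5 + 101.8 + 159.3 + 34.77 ms.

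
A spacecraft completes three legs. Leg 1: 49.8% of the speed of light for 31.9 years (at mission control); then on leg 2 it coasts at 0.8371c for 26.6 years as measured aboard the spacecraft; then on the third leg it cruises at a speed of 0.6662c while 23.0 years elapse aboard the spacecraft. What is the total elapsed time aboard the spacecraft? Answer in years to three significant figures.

Leg 1: β = 0.498; γ = 1/√(1 − 0.498²) = 1/√0.7520 = 1.153; τ_1 = 31.9/1.153 = 27.66 years.
Leg 2: 26.6 years is already measured aboard the spacecraft.
Leg 3: 23.0 years is already measured aboard the spacecraft.
Total: 27.66 + 26.60 + 23.00 years.

τ = 77.3 years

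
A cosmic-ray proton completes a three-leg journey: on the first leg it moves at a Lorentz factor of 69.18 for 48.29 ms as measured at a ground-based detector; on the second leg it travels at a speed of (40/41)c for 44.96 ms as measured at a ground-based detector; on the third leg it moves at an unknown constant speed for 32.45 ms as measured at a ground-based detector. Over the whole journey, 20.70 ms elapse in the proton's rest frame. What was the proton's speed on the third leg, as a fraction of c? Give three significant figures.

β = 0.950

Leg 1: γ = 69.18; τ_1 = 48.29/69.18 = 0.6980 ms.
Leg 2: γ = 1/√(1 − (40/41)²) = 41/9 ≈ 4.556; τ_2 = 44.96/4.556 = 9.869 ms.
Leg 3: speed unknown; τ_3 = 32.45/γ_3.
Total proper time: 0.6980 + 9.869 + τ_3 = 20.70, so τ_3 = 20.70 − 10.57 = 10.13 ms.
γ_3 = 32.45/10.13 = 3.203; β = √(1 − 1/γ²) = √0.9025.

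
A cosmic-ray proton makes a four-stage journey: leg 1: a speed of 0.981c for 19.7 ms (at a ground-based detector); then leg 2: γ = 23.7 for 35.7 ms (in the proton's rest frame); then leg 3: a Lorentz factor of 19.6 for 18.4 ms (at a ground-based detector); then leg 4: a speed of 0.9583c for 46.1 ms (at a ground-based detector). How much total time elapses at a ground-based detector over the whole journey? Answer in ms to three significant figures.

Δt = 930 ms

Leg 1: 19.7 ms is already measured at a ground-based detector.
Leg 2: γ = 23.7; Δt_2 = 23.70 × 35.7 = 846.1 ms.
Leg 3: 18.4 ms is already measured at a ground-based detector.
Leg 4: 46.1 ms is already measured at a ground-based detector.
Total: 19.70 + 846.1 + 18.40 + 46.10 ms.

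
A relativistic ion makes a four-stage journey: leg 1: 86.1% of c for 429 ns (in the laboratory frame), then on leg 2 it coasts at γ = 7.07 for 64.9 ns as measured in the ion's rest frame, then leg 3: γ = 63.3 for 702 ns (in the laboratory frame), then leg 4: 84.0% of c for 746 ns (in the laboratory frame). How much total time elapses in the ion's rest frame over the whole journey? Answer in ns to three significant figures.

Leg 1: β = 0.861; γ = 1/√(1 − 0.861²) = 1/√0.2587 = 1.966; τ_1 = 429/1.966 = 218.2 ns.
Leg 2: 64.9 ns is already measured in the ion's rest frame.
Leg 3: γ = 63.3; τ_3 = 702/63.30 = 11.09 ns.
Leg 4: β = 0.840; γ = 1/√(1 − 0.840²) = 1/√0.2944 = 1.843; τ_4 = 746/1.843 = 404.8 ns.
Total: 218.2 + 64.90 + 11.09 + 404.8 ns.

τ = 699 ns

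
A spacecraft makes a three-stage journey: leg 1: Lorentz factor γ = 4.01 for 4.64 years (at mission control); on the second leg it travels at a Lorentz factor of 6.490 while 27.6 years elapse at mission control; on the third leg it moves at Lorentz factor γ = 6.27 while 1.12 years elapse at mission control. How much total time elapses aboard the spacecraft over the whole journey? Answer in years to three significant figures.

τ = 5.59 years

Leg 1: γ = 4.01; τ_1 = 4.64/4.010 = 1.157 years.
Leg 2: γ = 6.490; τ_2 = 27.6/6.490 = 4.253 years.
Leg 3: γ = 6.27; τ_3 = 1.12/6.270 = 0.1786 years.
Total: 1.157 + 4.253 + 0.1786 years.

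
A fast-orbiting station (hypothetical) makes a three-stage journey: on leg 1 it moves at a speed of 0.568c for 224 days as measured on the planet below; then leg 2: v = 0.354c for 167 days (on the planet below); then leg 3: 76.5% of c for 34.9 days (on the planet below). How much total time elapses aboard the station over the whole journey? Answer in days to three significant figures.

τ = 363 days

Leg 1: γ = 1/√(1 − 0.568²) = 1/√0.6774 = 1.215; τ_1 = 224/1.215 = 184.4 days.
Leg 2: γ = 1/√(1 − 0.354²) = 1/√0.8747 = 1.069; τ_2 = 167/1.069 = 156.2 days.
Leg 3: β = 0.765; γ = 1/√(1 − 0.765²) = 1/√0.4148 = 1.553; τ_3 = 34.9/1.553 = 22.48 days.
Total: 184.4 + 156.2 + 22.48 days.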